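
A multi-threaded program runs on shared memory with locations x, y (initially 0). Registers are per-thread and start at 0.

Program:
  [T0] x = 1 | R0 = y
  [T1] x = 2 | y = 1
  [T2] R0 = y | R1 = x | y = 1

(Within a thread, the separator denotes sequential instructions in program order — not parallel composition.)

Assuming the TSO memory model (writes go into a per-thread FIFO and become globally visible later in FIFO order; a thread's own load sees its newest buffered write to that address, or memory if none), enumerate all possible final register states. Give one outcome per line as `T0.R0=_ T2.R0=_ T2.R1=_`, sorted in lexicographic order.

T0.R0=0 T2.R0=0 T2.R1=0
T0.R0=0 T2.R0=0 T2.R1=1
T0.R0=0 T2.R0=0 T2.R1=2
T0.R0=0 T2.R0=1 T2.R1=1
T0.R0=0 T2.R0=1 T2.R1=2
T0.R0=1 T2.R0=0 T2.R1=0
T0.R0=1 T2.R0=0 T2.R1=1
T0.R0=1 T2.R0=0 T2.R1=2
T0.R0=1 T2.R0=1 T2.R1=1
T0.R0=1 T2.R0=1 T2.R1=2

outcome vector order: (T0.R0,T2.R0,T2.R1)
|TSO outcomes| = 10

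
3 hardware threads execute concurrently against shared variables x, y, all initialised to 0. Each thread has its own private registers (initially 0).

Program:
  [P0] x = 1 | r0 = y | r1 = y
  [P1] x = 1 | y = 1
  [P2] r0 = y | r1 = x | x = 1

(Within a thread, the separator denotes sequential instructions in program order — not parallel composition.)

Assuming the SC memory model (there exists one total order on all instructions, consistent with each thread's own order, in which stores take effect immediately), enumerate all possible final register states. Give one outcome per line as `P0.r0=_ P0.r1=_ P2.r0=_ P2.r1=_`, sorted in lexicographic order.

P0.r0=0 P0.r1=0 P2.r0=0 P2.r1=0
P0.r0=0 P0.r1=0 P2.r0=0 P2.r1=1
P0.r0=0 P0.r1=0 P2.r0=1 P2.r1=1
P0.r0=0 P0.r1=1 P2.r0=0 P2.r1=0
P0.r0=0 P0.r1=1 P2.r0=0 P2.r1=1
P0.r0=0 P0.r1=1 P2.r0=1 P2.r1=1
P0.r0=1 P0.r1=1 P2.r0=0 P2.r1=0
P0.r0=1 P0.r1=1 P2.r0=0 P2.r1=1
P0.r0=1 P0.r1=1 P2.r0=1 P2.r1=1

outcome vector order: (P0.r0,P0.r1,P2.r0,P2.r1)
|SC outcomes| = 9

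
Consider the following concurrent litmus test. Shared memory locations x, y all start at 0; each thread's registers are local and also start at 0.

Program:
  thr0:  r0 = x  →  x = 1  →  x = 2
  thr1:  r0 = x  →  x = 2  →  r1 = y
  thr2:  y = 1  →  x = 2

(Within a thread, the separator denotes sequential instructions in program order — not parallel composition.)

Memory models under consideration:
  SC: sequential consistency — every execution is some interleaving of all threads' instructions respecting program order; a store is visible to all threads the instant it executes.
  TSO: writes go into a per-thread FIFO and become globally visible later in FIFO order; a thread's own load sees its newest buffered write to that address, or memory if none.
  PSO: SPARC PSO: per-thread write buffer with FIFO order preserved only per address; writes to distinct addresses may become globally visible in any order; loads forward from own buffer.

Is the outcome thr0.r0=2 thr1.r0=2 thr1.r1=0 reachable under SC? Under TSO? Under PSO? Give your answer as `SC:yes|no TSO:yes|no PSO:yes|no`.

SC:no TSO:no PSO:yes

outcome vector order: (thr0.r0,thr1.r0,thr1.r1)
under SC → (0,0,0) (0,0,1) (0,1,0) (0,1,1) (0,2,0) (0,2,1) (2,0,0) (2,0,1) (2,1,1) (2,2,1)
under TSO → (0,0,0) (0,0,1) (0,1,0) (0,1,1) (0,2,0) (0,2,1) (2,0,0) (2,0,1) (2,1,1) (2,2,1)
under PSO → (0,0,0) (0,0,1) (0,1,0) (0,1,1) (0,2,0) (0,2,1) (2,0,0) (2,0,1) (2,1,0) (2,1,1) (2,2,0) (2,2,1)
target (2,2,0) ∈ {PSO}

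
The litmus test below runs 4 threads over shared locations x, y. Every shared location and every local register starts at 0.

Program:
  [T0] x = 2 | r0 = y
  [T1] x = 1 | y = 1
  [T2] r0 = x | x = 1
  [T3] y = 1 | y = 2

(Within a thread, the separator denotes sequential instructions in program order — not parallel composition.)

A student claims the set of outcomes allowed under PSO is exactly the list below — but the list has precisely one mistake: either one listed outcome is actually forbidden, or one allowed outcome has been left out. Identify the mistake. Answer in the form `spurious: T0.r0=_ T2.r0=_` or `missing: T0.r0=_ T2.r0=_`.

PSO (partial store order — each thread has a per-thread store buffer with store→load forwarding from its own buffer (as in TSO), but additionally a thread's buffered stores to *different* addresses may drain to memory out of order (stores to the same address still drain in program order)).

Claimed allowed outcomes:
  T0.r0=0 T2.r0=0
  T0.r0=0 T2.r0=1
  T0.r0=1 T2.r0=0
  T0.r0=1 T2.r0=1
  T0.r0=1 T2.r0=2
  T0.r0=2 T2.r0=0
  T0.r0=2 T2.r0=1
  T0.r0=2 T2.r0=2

missing: T0.r0=0 T2.r0=2

outcome vector order: (T0.r0,T2.r0)
under PSO → (0,0) (0,1) (0,2) (1,0) (1,1) (1,2) (2,0) (2,1) (2,2)
PSO∖claimed = {(0,2)}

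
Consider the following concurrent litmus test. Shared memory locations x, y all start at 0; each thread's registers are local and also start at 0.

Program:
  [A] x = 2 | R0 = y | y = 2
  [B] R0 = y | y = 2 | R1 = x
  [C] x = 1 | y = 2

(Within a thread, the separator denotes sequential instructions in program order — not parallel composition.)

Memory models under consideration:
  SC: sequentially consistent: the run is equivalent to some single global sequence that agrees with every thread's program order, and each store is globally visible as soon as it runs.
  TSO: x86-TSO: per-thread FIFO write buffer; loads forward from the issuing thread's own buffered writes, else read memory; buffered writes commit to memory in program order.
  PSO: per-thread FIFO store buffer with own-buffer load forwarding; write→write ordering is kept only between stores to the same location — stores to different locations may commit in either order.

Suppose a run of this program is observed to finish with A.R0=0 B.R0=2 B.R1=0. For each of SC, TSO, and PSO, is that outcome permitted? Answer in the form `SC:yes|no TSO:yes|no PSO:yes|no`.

outcome vector order: (A.R0,B.R0,B.R1)
SC: 9 outcomes — {0/0/1, 0/0/2, 0/2/1, 0/2/2, 2/0/0, 2/0/1, 2/0/2, 2/2/1, 2/2/2}
TSO: 10 outcomes — {0/0/0, 0/0/1, 0/0/2, 0/2/1, 0/2/2, 2/0/0, 2/0/1, 2/0/2, 2/2/1, 2/2/2}
PSO: 12 outcomes — {0/0/0, 0/0/1, 0/0/2, 0/2/0, 0/2/1, 0/2/2, 2/0/0, 2/0/1, 2/0/2, 2/2/0, 2/2/1, 2/2/2}
target 0/2/0 ∈ {PSO}

SC:no TSO:no PSO:yes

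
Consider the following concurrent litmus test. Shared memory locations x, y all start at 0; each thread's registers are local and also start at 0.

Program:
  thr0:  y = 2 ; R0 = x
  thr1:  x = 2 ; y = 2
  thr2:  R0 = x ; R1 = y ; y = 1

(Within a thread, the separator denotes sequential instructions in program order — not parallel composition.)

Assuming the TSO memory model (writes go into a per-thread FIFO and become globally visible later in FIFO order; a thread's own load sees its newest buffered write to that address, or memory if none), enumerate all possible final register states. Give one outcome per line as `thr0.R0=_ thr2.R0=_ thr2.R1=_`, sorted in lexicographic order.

thr0.R0=0 thr2.R0=0 thr2.R1=0
thr0.R0=0 thr2.R0=0 thr2.R1=2
thr0.R0=0 thr2.R0=2 thr2.R1=0
thr0.R0=0 thr2.R0=2 thr2.R1=2
thr0.R0=2 thr2.R0=0 thr2.R1=0
thr0.R0=2 thr2.R0=0 thr2.R1=2
thr0.R0=2 thr2.R0=2 thr2.R1=0
thr0.R0=2 thr2.R0=2 thr2.R1=2

outcome vector order: (thr0.R0,thr2.R0,thr2.R1)
|TSO outcomes| = 8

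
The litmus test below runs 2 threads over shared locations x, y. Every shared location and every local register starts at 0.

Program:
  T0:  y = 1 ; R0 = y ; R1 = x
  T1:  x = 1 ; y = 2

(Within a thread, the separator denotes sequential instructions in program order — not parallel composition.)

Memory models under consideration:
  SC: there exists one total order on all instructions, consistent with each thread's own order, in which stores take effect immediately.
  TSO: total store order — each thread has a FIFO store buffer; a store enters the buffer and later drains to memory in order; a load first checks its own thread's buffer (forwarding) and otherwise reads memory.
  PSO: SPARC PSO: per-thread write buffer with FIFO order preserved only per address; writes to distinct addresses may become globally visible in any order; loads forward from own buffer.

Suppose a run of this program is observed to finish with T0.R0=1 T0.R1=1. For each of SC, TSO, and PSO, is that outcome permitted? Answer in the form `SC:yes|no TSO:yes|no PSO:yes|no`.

SC:yes TSO:yes PSO:yes

outcome vector order: (T0.R0,T0.R1)
under SC → (1,0); (1,1); (2,1)
under TSO → (1,0); (1,1); (2,1)
under PSO → (1,0); (1,1); (2,0); (2,1)
target (1,1) ∈ {SC,TSO,PSO}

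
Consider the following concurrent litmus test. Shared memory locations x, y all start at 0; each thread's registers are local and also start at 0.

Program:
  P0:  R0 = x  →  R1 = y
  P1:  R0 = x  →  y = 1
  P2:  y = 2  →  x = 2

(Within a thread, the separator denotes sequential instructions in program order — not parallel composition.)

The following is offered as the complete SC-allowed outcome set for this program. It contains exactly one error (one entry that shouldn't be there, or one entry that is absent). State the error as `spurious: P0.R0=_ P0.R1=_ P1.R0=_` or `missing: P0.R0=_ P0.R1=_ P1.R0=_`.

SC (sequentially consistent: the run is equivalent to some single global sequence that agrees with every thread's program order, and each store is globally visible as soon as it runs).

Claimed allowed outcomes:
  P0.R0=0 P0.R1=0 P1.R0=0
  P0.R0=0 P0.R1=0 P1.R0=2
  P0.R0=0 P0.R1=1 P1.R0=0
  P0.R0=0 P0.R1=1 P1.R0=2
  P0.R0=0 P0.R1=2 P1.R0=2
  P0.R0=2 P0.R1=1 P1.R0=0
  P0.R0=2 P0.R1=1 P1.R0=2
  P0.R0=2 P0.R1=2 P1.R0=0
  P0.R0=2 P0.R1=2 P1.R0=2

outcome vector order: (P0.R0,P0.R1,P1.R0)
under SC → 0/0/0, 0/0/2, 0/1/0, 0/1/2, 0/2/0, 0/2/2, 2/1/0, 2/1/2, 2/2/0, 2/2/2
SC∖claimed = {0/2/0}

missing: P0.R0=0 P0.R1=2 P1.R0=0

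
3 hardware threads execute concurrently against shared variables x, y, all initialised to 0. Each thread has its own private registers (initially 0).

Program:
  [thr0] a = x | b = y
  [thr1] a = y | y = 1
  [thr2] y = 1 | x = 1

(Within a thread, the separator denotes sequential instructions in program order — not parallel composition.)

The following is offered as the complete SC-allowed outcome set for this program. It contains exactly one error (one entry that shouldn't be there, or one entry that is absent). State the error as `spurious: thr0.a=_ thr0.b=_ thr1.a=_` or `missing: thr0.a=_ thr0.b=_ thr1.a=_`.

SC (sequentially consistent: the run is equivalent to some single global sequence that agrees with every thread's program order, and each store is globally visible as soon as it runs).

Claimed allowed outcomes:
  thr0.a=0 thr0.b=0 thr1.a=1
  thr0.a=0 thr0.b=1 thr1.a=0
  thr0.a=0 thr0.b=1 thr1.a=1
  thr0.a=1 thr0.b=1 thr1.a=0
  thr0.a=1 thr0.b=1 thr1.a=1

outcome vector order: (thr0.a,thr0.b,thr1.a)
under SC → (0,0,0), (0,0,1), (0,1,0), (0,1,1), (1,1,0), (1,1,1)
SC∖claimed = {(0,0,0)}

missing: thr0.a=0 thr0.b=0 thr1.a=0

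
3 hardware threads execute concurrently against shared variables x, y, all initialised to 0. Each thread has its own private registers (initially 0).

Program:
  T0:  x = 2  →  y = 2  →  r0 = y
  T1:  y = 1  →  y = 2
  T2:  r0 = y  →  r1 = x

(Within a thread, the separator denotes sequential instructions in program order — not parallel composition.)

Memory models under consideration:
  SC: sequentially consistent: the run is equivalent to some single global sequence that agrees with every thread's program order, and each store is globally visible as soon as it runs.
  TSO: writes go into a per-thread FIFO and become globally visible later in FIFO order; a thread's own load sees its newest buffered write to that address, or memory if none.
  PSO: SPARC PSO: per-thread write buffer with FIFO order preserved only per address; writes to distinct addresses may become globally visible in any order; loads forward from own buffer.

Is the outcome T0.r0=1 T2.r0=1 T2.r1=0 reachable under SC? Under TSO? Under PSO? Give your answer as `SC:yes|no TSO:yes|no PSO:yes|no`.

outcome vector order: (T0.r0,T2.r0,T2.r1)
SC (10): 100; 102; 112; 122; 200; 202; 210; 212; 220; 222
TSO (10): 100; 102; 112; 122; 200; 202; 210; 212; 220; 222
PSO (12): 100; 102; 110; 112; 120; 122; 200; 202; 210; 212; 220; 222
target 110 ∈ {PSO}

SC:no TSO:no PSO:yes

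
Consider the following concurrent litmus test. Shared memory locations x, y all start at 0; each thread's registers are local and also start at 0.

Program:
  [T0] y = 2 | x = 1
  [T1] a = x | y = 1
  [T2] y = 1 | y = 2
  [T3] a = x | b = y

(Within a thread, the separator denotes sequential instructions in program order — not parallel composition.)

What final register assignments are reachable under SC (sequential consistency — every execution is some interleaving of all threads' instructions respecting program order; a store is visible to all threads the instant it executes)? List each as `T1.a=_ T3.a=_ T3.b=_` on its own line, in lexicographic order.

T1.a=0 T3.a=0 T3.b=0
T1.a=0 T3.a=0 T3.b=1
T1.a=0 T3.a=0 T3.b=2
T1.a=0 T3.a=1 T3.b=1
T1.a=0 T3.a=1 T3.b=2
T1.a=1 T3.a=0 T3.b=0
T1.a=1 T3.a=0 T3.b=1
T1.a=1 T3.a=0 T3.b=2
T1.a=1 T3.a=1 T3.b=1
T1.a=1 T3.a=1 T3.b=2

outcome vector order: (T1.a,T3.a,T3.b)
|SC outcomes| = 10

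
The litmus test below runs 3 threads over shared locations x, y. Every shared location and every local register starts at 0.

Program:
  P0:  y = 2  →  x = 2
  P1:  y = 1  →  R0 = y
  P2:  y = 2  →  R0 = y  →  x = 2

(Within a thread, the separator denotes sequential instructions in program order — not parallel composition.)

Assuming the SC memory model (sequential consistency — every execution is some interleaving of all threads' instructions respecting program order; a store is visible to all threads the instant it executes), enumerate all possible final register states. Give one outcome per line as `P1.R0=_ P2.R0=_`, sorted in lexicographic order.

P1.R0=1 P2.R0=1
P1.R0=1 P2.R0=2
P1.R0=2 P2.R0=1
P1.R0=2 P2.R0=2

outcome vector order: (P1.R0,P2.R0)
|SC outcomes| = 4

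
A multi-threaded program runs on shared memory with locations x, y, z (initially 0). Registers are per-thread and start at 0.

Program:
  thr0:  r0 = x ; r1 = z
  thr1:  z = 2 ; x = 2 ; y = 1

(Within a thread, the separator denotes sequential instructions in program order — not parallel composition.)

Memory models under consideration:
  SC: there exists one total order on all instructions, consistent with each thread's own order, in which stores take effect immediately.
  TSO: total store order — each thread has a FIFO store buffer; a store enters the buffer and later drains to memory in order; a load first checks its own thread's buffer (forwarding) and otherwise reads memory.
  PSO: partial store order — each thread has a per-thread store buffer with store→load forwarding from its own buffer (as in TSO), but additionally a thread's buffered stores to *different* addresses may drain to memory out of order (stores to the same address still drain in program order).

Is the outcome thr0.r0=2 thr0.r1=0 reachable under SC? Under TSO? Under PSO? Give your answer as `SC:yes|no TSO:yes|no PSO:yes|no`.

outcome vector order: (thr0.r0,thr0.r1)
under SC → (0,0); (0,2); (2,2)
under TSO → (0,0); (0,2); (2,2)
under PSO → (0,0); (0,2); (2,0); (2,2)
target (2,0) ∈ {PSO}

SC:no TSO:no PSO:yes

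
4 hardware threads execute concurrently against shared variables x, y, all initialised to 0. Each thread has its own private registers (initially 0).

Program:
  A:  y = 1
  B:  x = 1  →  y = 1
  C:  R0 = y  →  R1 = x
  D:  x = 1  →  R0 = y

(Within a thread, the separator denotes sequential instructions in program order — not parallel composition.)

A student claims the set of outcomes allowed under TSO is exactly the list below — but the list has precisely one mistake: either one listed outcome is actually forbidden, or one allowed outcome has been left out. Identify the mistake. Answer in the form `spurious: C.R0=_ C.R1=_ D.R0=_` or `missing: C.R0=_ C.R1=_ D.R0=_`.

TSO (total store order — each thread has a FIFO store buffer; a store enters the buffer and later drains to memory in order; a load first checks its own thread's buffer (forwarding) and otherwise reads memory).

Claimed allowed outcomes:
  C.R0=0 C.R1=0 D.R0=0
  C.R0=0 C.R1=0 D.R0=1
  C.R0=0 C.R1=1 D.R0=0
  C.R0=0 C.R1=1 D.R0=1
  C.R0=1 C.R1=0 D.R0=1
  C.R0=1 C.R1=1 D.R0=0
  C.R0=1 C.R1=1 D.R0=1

missing: C.R0=1 C.R1=0 D.R0=0

outcome vector order: (C.R0,C.R1,D.R0)
[TSO] allowed = {000 001 010 011 100 101 110 111}
TSO∖claimed = {100}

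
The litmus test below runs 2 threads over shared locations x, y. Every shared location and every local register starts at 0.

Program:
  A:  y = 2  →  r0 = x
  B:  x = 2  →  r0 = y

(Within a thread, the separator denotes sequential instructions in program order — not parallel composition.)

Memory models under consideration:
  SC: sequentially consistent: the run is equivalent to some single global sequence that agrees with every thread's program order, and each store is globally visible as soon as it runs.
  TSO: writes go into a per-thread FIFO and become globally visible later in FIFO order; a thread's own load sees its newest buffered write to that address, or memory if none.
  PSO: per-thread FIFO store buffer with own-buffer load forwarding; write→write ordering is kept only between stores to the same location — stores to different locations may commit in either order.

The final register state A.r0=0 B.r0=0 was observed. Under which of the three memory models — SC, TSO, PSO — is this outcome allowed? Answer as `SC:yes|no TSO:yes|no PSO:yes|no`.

SC:no TSO:yes PSO:yes

outcome vector order: (A.r0,B.r0)
SC (3): <0 2>, <2 0>, <2 2>
TSO (4): <0 0>, <0 2>, <2 0>, <2 2>
PSO (4): <0 0>, <0 2>, <2 0>, <2 2>
target <0 0> ∈ {TSO,PSO}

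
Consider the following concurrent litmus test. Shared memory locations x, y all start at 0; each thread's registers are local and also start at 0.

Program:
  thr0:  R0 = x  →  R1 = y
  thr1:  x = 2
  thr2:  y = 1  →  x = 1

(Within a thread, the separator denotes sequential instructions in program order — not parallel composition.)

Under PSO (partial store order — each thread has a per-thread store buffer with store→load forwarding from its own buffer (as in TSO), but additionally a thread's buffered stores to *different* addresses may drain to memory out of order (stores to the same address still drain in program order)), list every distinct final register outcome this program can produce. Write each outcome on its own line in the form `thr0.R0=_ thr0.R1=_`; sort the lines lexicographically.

thr0.R0=0 thr0.R1=0
thr0.R0=0 thr0.R1=1
thr0.R0=1 thr0.R1=0
thr0.R0=1 thr0.R1=1
thr0.R0=2 thr0.R1=0
thr0.R0=2 thr0.R1=1

outcome vector order: (thr0.R0,thr0.R1)
|PSO outcomes| = 6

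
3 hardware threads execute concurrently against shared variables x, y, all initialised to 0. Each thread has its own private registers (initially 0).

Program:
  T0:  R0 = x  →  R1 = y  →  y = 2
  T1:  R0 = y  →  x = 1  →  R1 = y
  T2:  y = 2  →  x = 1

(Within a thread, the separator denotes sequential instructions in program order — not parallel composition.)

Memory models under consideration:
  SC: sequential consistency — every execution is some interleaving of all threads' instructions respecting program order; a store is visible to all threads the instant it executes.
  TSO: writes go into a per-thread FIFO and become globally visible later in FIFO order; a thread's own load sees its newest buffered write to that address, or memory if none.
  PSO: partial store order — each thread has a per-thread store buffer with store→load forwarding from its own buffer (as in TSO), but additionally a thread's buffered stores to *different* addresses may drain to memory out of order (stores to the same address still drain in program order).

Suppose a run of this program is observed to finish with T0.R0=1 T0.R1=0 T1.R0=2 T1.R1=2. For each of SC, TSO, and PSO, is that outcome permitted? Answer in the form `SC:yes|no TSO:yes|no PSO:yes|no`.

SC:no TSO:no PSO:yes

outcome vector order: (T0.R0,T0.R1,T1.R0,T1.R1)
[SC] allowed = {<0 0 0 0>, <0 0 0 2>, <0 0 2 2>, <0 2 0 0>, <0 2 0 2>, <0 2 2 2>, <1 0 0 0>, <1 0 0 2>, <1 2 0 0>, <1 2 0 2>, <1 2 2 2>}
[TSO] allowed = {<0 0 0 0>, <0 0 0 2>, <0 0 2 2>, <0 2 0 0>, <0 2 0 2>, <0 2 2 2>, <1 0 0 0>, <1 0 0 2>, <1 2 0 0>, <1 2 0 2>, <1 2 2 2>}
[PSO] allowed = {<0 0 0 0>, <0 0 0 2>, <0 0 2 2>, <0 2 0 0>, <0 2 0 2>, <0 2 2 2>, <1 0 0 0>, <1 0 0 2>, <1 0 2 2>, <1 2 0 0>, <1 2 0 2>, <1 2 2 2>}
target <1 0 2 2> ∈ {PSO}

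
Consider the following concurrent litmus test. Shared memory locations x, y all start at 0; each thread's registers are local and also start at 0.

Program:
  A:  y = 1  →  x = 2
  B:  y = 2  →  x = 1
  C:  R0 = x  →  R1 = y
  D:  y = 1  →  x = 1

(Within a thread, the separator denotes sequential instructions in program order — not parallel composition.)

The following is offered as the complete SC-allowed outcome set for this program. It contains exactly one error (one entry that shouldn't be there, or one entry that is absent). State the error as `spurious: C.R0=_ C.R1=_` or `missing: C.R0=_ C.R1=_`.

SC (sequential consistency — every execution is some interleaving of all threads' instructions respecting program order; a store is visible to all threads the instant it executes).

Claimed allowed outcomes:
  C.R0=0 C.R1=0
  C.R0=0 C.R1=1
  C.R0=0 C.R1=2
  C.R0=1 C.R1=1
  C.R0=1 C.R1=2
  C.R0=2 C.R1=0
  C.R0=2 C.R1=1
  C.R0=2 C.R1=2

spurious: C.R0=2 C.R1=0

outcome vector order: (C.R0,C.R1)
SC (7): <0 0>; <0 1>; <0 2>; <1 1>; <1 2>; <2 1>; <2 2>
claimed∖SC = {<2 0>}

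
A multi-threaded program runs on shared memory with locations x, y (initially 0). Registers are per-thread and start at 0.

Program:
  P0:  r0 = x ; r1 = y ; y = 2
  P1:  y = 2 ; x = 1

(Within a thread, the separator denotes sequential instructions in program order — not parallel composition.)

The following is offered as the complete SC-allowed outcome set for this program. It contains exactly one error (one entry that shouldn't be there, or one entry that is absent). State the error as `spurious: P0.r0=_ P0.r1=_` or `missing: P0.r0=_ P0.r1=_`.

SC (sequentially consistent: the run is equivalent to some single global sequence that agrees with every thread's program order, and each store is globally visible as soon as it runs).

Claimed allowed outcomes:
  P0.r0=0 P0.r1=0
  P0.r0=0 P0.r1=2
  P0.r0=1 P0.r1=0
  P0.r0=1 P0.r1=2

outcome vector order: (P0.r0,P0.r1)
SC (3): (0,0), (0,2), (1,2)
claimed∖SC = {(1,0)}

spurious: P0.r0=1 P0.r1=0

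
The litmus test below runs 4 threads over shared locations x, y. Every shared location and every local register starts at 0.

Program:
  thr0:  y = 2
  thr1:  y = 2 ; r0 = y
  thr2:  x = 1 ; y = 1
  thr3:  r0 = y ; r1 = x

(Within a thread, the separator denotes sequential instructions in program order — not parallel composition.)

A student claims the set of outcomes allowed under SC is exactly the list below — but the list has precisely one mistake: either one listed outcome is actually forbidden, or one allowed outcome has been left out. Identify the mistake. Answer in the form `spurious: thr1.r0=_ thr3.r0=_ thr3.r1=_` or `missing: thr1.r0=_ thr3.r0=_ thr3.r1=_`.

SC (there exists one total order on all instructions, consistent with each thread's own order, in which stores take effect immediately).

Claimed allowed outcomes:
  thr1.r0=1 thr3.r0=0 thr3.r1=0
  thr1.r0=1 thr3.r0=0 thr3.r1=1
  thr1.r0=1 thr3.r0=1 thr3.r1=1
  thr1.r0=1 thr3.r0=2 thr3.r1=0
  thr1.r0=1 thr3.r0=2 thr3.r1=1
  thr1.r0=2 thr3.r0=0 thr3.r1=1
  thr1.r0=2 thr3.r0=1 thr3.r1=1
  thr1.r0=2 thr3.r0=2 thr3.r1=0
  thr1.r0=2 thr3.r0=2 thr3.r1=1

outcome vector order: (thr1.r0,thr3.r0,thr3.r1)
under SC → (1,0,0), (1,0,1), (1,1,1), (1,2,0), (1,2,1), (2,0,0), (2,0,1), (2,1,1), (2,2,0), (2,2,1)
SC∖claimed = {(2,0,0)}

missing: thr1.r0=2 thr3.r0=0 thr3.r1=0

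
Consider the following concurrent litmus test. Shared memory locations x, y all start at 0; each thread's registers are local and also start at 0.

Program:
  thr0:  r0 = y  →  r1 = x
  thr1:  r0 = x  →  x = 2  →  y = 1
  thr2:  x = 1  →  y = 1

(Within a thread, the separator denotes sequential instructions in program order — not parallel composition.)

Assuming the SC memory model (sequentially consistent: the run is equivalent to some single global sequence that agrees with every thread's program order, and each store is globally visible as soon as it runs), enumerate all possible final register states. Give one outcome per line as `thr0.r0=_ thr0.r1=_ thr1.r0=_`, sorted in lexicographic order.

outcome vector order: (thr0.r0,thr0.r1,thr1.r0)
|SC outcomes| = 10

thr0.r0=0 thr0.r1=0 thr1.r0=0
thr0.r0=0 thr0.r1=0 thr1.r0=1
thr0.r0=0 thr0.r1=1 thr1.r0=0
thr0.r0=0 thr0.r1=1 thr1.r0=1
thr0.r0=0 thr0.r1=2 thr1.r0=0
thr0.r0=0 thr0.r1=2 thr1.r0=1
thr0.r0=1 thr0.r1=1 thr1.r0=0
thr0.r0=1 thr0.r1=1 thr1.r0=1
thr0.r0=1 thr0.r1=2 thr1.r0=0
thr0.r0=1 thr0.r1=2 thr1.r0=1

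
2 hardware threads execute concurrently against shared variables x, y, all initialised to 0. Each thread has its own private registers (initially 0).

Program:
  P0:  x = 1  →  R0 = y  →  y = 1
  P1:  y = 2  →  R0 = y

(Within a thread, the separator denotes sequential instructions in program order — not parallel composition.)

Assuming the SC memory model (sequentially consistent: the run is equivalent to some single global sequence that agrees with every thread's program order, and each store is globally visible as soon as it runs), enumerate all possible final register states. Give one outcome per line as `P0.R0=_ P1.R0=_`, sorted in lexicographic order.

outcome vector order: (P0.R0,P1.R0)
|SC outcomes| = 4

P0.R0=0 P1.R0=1
P0.R0=0 P1.R0=2
P0.R0=2 P1.R0=1
P0.R0=2 P1.R0=2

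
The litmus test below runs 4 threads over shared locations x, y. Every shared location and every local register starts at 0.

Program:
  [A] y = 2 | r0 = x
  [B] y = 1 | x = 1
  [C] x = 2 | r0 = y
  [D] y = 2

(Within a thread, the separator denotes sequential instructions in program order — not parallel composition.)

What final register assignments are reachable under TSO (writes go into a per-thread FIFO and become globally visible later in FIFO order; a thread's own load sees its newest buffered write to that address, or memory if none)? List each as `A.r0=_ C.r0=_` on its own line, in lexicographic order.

A.r0=0 C.r0=0
A.r0=0 C.r0=1
A.r0=0 C.r0=2
A.r0=1 C.r0=0
A.r0=1 C.r0=1
A.r0=1 C.r0=2
A.r0=2 C.r0=0
A.r0=2 C.r0=1
A.r0=2 C.r0=2

outcome vector order: (A.r0,C.r0)
|TSO outcomes| = 9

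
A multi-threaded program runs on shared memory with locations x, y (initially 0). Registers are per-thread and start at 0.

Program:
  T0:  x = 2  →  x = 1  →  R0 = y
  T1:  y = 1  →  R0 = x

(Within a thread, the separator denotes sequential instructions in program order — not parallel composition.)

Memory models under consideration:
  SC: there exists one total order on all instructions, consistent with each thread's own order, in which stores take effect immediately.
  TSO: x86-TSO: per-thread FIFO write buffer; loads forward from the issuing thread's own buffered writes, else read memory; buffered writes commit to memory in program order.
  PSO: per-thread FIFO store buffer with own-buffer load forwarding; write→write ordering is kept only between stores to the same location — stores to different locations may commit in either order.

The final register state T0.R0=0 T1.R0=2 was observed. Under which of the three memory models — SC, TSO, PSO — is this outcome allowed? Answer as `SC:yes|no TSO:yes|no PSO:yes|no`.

SC:no TSO:yes PSO:yes

outcome vector order: (T0.R0,T1.R0)
SC (4): (0,1); (1,0); (1,1); (1,2)
TSO (6): (0,0); (0,1); (0,2); (1,0); (1,1); (1,2)
PSO (6): (0,0); (0,1); (0,2); (1,0); (1,1); (1,2)
target (0,2) ∈ {TSO,PSO}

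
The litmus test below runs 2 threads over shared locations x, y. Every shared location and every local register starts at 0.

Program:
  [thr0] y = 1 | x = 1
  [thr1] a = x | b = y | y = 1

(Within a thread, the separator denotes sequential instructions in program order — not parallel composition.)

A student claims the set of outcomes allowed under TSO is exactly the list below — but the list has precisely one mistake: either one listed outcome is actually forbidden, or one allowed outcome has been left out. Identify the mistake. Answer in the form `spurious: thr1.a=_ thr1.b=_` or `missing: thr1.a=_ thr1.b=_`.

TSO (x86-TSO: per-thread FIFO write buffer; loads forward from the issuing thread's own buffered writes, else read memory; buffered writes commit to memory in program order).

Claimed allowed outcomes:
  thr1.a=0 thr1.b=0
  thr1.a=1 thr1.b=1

missing: thr1.a=0 thr1.b=1

outcome vector order: (thr1.a,thr1.b)
under TSO → <0 0>; <0 1>; <1 1>
TSO∖claimed = {<0 1>}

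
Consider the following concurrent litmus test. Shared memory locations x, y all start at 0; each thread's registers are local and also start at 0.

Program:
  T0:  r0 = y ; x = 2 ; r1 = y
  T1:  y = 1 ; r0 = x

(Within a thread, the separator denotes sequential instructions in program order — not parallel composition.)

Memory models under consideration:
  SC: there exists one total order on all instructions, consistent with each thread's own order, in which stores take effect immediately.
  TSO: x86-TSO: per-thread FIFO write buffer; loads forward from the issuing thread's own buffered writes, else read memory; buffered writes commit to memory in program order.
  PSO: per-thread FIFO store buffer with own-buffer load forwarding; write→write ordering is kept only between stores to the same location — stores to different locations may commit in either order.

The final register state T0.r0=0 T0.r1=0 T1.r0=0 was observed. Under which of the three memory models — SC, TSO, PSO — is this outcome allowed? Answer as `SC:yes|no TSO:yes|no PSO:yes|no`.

outcome vector order: (T0.r0,T0.r1,T1.r0)
under SC → 0/0/2; 0/1/0; 0/1/2; 1/1/0; 1/1/2
under TSO → 0/0/0; 0/0/2; 0/1/0; 0/1/2; 1/1/0; 1/1/2
under PSO → 0/0/0; 0/0/2; 0/1/0; 0/1/2; 1/1/0; 1/1/2
target 0/0/0 ∈ {TSO,PSO}

SC:no TSO:yes PSO:yes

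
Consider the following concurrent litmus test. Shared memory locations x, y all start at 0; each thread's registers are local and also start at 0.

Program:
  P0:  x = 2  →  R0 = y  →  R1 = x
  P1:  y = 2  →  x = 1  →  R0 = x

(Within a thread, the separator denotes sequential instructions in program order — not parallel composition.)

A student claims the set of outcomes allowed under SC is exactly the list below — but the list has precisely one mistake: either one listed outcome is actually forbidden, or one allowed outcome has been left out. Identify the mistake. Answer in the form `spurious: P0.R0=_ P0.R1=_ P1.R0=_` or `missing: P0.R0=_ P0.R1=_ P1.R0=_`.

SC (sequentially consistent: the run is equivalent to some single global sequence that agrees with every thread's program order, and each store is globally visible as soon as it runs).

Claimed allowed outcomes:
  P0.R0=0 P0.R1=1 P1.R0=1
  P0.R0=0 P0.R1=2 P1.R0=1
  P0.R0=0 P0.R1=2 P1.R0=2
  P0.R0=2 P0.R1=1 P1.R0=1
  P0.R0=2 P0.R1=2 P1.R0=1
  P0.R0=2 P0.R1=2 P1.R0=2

spurious: P0.R0=0 P0.R1=2 P1.R0=2

outcome vector order: (P0.R0,P0.R1,P1.R0)
under SC → (0,1,1), (0,2,1), (2,1,1), (2,2,1), (2,2,2)
claimed∖SC = {(0,2,2)}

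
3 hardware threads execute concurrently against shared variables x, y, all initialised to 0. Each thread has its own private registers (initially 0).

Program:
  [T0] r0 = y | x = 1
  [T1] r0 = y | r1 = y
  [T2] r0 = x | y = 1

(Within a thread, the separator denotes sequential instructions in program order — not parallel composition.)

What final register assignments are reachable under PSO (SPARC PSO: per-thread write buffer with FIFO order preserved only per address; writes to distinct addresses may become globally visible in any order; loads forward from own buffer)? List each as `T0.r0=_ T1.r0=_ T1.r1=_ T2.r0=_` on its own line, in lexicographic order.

outcome vector order: (T0.r0,T1.r0,T1.r1,T2.r0)
|PSO outcomes| = 9

T0.r0=0 T1.r0=0 T1.r1=0 T2.r0=0
T0.r0=0 T1.r0=0 T1.r1=0 T2.r0=1
T0.r0=0 T1.r0=0 T1.r1=1 T2.r0=0
T0.r0=0 T1.r0=0 T1.r1=1 T2.r0=1
T0.r0=0 T1.r0=1 T1.r1=1 T2.r0=0
T0.r0=0 T1.r0=1 T1.r1=1 T2.r0=1
T0.r0=1 T1.r0=0 T1.r1=0 T2.r0=0
T0.r0=1 T1.r0=0 T1.r1=1 T2.r0=0
T0.r0=1 T1.r0=1 T1.r1=1 T2.r0=0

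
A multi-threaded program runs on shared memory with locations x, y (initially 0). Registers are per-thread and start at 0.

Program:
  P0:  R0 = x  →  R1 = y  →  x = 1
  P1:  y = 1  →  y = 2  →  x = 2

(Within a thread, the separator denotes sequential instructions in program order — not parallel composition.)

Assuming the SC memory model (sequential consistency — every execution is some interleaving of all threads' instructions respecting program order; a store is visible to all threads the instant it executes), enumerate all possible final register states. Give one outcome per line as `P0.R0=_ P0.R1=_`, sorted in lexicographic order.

P0.R0=0 P0.R1=0
P0.R0=0 P0.R1=1
P0.R0=0 P0.R1=2
P0.R0=2 P0.R1=2

outcome vector order: (P0.R0,P0.R1)
|SC outcomes| = 4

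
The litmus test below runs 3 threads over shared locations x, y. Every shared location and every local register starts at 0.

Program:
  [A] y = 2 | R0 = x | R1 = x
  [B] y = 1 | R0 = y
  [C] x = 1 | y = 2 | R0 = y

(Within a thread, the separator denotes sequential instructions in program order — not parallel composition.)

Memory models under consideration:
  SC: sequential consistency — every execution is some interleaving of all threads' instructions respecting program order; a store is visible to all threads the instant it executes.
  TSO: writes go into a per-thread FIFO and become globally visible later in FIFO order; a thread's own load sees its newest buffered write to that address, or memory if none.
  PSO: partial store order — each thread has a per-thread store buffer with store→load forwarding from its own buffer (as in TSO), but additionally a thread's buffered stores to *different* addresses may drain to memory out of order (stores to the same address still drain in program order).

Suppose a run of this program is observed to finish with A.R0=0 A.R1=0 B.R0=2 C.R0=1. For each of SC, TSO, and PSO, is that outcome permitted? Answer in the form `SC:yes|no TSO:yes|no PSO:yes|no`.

outcome vector order: (A.R0,A.R1,B.R0,C.R0)
under SC → 0011; 0012; 0022; 0111; 0112; 0122; 1111; 1112; 1121; 1122
under TSO → 0011; 0012; 0021; 0022; 0111; 0112; 0121; 0122; 1111; 1112; 1121; 1122
under PSO → 0011; 0012; 0021; 0022; 0111; 0112; 0121; 0122; 1111; 1112; 1121; 1122
target 0021 ∈ {TSO,PSO}

SC:no TSO:yes PSO:yes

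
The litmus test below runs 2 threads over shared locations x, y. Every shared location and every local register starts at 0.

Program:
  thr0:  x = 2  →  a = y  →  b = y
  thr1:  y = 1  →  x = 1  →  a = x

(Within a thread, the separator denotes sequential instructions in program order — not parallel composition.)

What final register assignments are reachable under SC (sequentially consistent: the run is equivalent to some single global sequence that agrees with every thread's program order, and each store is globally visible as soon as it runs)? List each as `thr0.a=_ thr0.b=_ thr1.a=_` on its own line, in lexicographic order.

outcome vector order: (thr0.a,thr0.b,thr1.a)
|SC outcomes| = 4

thr0.a=0 thr0.b=0 thr1.a=1
thr0.a=0 thr0.b=1 thr1.a=1
thr0.a=1 thr0.b=1 thr1.a=1
thr0.a=1 thr0.b=1 thr1.a=2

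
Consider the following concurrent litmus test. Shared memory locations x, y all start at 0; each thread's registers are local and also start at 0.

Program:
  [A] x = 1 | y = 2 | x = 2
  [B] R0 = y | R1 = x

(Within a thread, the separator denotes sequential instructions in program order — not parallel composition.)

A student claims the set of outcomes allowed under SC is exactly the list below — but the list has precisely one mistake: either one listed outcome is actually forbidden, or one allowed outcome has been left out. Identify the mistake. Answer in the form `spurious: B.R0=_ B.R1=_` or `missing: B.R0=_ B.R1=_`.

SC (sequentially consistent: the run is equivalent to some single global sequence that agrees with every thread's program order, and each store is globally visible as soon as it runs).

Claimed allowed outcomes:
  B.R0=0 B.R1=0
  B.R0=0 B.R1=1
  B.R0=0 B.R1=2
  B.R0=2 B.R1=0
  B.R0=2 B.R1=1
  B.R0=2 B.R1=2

outcome vector order: (B.R0,B.R1)
SC: 5 outcomes — {00 01 02 21 22}
claimed∖SC = {20}

spurious: B.R0=2 B.R1=0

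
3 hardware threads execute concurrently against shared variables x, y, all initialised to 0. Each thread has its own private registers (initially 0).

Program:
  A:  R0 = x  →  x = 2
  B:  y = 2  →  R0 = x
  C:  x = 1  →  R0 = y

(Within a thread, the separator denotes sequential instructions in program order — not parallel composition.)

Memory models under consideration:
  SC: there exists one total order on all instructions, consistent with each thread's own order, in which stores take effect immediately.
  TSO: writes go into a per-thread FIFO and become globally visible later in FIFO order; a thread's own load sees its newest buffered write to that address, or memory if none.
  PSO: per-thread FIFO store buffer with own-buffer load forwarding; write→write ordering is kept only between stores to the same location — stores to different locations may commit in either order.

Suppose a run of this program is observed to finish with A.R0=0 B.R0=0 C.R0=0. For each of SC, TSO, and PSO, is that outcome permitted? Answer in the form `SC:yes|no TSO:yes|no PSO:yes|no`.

SC:no TSO:yes PSO:yes

outcome vector order: (A.R0,B.R0,C.R0)
[SC] allowed = {(0,0,2) (0,1,0) (0,1,2) (0,2,0) (0,2,2) (1,0,2) (1,1,0) (1,1,2) (1,2,0) (1,2,2)}
[TSO] allowed = {(0,0,0) (0,0,2) (0,1,0) (0,1,2) (0,2,0) (0,2,2) (1,0,0) (1,0,2) (1,1,0) (1,1,2) (1,2,0) (1,2,2)}
[PSO] allowed = {(0,0,0) (0,0,2) (0,1,0) (0,1,2) (0,2,0) (0,2,2) (1,0,0) (1,0,2) (1,1,0) (1,1,2) (1,2,0) (1,2,2)}
target (0,0,0) ∈ {TSO,PSO}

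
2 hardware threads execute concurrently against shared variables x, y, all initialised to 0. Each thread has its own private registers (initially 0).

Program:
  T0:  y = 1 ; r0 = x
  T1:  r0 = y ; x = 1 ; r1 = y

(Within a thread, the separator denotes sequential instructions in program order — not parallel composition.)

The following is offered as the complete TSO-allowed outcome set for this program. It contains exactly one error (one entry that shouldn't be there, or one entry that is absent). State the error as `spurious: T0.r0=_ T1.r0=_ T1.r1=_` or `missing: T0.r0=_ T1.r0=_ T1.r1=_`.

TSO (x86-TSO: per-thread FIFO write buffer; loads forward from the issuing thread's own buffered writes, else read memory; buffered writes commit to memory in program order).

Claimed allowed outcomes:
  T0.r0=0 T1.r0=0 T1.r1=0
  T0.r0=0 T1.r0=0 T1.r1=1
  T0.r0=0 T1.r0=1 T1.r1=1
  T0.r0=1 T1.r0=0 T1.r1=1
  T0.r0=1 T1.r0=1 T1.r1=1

outcome vector order: (T0.r0,T1.r0,T1.r1)
under TSO → <0 0 0>, <0 0 1>, <0 1 1>, <1 0 0>, <1 0 1>, <1 1 1>
TSO∖claimed = {<1 0 0>}

missing: T0.r0=1 T1.r0=0 T1.r1=0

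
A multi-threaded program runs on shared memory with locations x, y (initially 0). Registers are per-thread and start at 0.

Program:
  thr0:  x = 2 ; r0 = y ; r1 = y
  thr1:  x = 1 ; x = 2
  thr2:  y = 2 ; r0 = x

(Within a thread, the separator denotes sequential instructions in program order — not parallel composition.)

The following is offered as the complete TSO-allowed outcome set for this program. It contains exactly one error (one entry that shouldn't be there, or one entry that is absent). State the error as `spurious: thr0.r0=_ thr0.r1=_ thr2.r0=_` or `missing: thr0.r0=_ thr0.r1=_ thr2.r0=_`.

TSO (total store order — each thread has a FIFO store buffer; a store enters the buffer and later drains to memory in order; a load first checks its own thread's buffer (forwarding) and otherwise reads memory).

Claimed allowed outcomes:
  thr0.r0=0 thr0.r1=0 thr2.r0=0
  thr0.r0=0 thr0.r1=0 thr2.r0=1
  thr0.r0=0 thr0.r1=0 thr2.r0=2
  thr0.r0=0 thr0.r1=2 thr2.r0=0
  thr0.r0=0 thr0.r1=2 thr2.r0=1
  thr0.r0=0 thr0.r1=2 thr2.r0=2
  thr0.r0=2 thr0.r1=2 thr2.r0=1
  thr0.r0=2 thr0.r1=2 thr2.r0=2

missing: thr0.r0=2 thr0.r1=2 thr2.r0=0

outcome vector order: (thr0.r0,thr0.r1,thr2.r0)
under TSO → 0/0/0; 0/0/1; 0/0/2; 0/2/0; 0/2/1; 0/2/2; 2/2/0; 2/2/1; 2/2/2
TSO∖claimed = {2/2/0}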